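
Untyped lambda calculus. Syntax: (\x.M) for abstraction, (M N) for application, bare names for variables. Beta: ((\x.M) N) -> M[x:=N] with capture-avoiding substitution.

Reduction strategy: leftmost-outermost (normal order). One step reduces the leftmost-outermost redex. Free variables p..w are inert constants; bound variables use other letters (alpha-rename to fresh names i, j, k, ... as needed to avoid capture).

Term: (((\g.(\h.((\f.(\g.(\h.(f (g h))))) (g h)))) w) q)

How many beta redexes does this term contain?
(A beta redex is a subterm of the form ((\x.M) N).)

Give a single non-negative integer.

Answer: 2

Derivation:
Term: (((\g.(\h.((\f.(\g.(\h.(f (g h))))) (g h)))) w) q)
  Redex: ((\g.(\h.((\f.(\g.(\h.(f (g h))))) (g h)))) w)
  Redex: ((\f.(\g.(\h.(f (g h))))) (g h))
Total redexes: 2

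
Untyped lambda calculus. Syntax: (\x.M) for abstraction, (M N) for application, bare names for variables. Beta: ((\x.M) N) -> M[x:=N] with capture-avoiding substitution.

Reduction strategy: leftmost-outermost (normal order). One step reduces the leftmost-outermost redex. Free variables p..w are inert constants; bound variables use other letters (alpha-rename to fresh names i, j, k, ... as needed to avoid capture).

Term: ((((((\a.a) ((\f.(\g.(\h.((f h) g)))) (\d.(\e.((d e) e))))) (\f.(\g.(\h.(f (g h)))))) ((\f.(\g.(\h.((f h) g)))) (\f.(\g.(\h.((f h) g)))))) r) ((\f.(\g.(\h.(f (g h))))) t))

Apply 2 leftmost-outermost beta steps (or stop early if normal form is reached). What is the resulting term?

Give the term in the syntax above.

Answer: (((((\g.(\h.(((\d.(\e.((d e) e))) h) g))) (\f.(\g.(\h.(f (g h)))))) ((\f.(\g.(\h.((f h) g)))) (\f.(\g.(\h.((f h) g)))))) r) ((\f.(\g.(\h.(f (g h))))) t))

Derivation:
Step 0: ((((((\a.a) ((\f.(\g.(\h.((f h) g)))) (\d.(\e.((d e) e))))) (\f.(\g.(\h.(f (g h)))))) ((\f.(\g.(\h.((f h) g)))) (\f.(\g.(\h.((f h) g)))))) r) ((\f.(\g.(\h.(f (g h))))) t))
Step 1: ((((((\f.(\g.(\h.((f h) g)))) (\d.(\e.((d e) e)))) (\f.(\g.(\h.(f (g h)))))) ((\f.(\g.(\h.((f h) g)))) (\f.(\g.(\h.((f h) g)))))) r) ((\f.(\g.(\h.(f (g h))))) t))
Step 2: (((((\g.(\h.(((\d.(\e.((d e) e))) h) g))) (\f.(\g.(\h.(f (g h)))))) ((\f.(\g.(\h.((f h) g)))) (\f.(\g.(\h.((f h) g)))))) r) ((\f.(\g.(\h.(f (g h))))) t))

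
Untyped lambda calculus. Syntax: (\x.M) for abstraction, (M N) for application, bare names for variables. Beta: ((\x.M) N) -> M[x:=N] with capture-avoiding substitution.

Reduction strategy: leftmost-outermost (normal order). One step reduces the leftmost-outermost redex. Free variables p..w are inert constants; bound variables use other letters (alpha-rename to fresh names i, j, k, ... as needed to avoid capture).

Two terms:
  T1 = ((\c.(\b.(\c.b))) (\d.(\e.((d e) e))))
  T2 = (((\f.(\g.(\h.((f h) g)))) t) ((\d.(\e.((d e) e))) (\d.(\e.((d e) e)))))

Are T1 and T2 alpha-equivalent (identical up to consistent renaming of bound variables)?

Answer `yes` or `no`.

Term 1: ((\c.(\b.(\c.b))) (\d.(\e.((d e) e))))
Term 2: (((\f.(\g.(\h.((f h) g)))) t) ((\d.(\e.((d e) e))) (\d.(\e.((d e) e)))))
Alpha-equivalence: compare structure up to binder renaming.
Result: False

Answer: no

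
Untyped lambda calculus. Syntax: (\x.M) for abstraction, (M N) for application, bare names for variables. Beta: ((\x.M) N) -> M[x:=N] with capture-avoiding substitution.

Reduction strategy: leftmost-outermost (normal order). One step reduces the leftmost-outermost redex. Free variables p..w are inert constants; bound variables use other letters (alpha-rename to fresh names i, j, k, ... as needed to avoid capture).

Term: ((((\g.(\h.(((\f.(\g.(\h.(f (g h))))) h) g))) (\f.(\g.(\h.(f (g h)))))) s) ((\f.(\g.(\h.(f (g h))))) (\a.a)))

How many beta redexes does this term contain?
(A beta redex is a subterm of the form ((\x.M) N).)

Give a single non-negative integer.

Answer: 3

Derivation:
Term: ((((\g.(\h.(((\f.(\g.(\h.(f (g h))))) h) g))) (\f.(\g.(\h.(f (g h)))))) s) ((\f.(\g.(\h.(f (g h))))) (\a.a)))
  Redex: ((\g.(\h.(((\f.(\g.(\h.(f (g h))))) h) g))) (\f.(\g.(\h.(f (g h))))))
  Redex: ((\f.(\g.(\h.(f (g h))))) h)
  Redex: ((\f.(\g.(\h.(f (g h))))) (\a.a))
Total redexes: 3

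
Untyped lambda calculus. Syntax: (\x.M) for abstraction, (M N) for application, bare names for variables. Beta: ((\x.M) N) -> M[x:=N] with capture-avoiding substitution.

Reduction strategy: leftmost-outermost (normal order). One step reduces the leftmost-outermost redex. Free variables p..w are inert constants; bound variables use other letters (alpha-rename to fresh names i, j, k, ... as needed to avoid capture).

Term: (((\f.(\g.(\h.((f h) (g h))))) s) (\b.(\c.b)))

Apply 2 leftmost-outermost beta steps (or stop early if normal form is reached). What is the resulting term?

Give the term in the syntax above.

Answer: (\h.((s h) ((\b.(\c.b)) h)))

Derivation:
Step 0: (((\f.(\g.(\h.((f h) (g h))))) s) (\b.(\c.b)))
Step 1: ((\g.(\h.((s h) (g h)))) (\b.(\c.b)))
Step 2: (\h.((s h) ((\b.(\c.b)) h)))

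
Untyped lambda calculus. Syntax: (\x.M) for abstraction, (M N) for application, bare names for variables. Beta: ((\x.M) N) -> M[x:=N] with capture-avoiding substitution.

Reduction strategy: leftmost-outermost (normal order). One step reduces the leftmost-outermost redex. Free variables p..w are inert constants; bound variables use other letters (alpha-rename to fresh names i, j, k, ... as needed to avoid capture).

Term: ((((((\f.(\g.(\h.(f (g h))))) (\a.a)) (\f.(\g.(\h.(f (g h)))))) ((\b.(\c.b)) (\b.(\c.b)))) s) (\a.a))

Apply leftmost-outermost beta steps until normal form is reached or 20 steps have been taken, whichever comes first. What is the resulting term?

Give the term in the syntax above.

Step 0: ((((((\f.(\g.(\h.(f (g h))))) (\a.a)) (\f.(\g.(\h.(f (g h)))))) ((\b.(\c.b)) (\b.(\c.b)))) s) (\a.a))
Step 1: (((((\g.(\h.((\a.a) (g h)))) (\f.(\g.(\h.(f (g h)))))) ((\b.(\c.b)) (\b.(\c.b)))) s) (\a.a))
Step 2: ((((\h.((\a.a) ((\f.(\g.(\h.(f (g h))))) h))) ((\b.(\c.b)) (\b.(\c.b)))) s) (\a.a))
Step 3: ((((\a.a) ((\f.(\g.(\h.(f (g h))))) ((\b.(\c.b)) (\b.(\c.b))))) s) (\a.a))
Step 4: ((((\f.(\g.(\h.(f (g h))))) ((\b.(\c.b)) (\b.(\c.b)))) s) (\a.a))
Step 5: (((\g.(\h.(((\b.(\c.b)) (\b.(\c.b))) (g h)))) s) (\a.a))
Step 6: ((\h.(((\b.(\c.b)) (\b.(\c.b))) (s h))) (\a.a))
Step 7: (((\b.(\c.b)) (\b.(\c.b))) (s (\a.a)))
Step 8: ((\c.(\b.(\c.b))) (s (\a.a)))
Step 9: (\b.(\c.b))

Answer: (\b.(\c.b))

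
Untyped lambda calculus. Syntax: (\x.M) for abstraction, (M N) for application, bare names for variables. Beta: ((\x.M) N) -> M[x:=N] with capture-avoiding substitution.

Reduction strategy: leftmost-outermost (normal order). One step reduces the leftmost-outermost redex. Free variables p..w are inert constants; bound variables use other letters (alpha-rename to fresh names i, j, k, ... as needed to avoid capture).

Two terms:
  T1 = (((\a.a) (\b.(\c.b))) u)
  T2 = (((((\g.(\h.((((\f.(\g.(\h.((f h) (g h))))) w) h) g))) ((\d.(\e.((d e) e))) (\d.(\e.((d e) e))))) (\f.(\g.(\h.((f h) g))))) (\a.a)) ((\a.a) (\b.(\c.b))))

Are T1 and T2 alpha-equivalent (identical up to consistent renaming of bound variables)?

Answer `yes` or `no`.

Term 1: (((\a.a) (\b.(\c.b))) u)
Term 2: (((((\g.(\h.((((\f.(\g.(\h.((f h) (g h))))) w) h) g))) ((\d.(\e.((d e) e))) (\d.(\e.((d e) e))))) (\f.(\g.(\h.((f h) g))))) (\a.a)) ((\a.a) (\b.(\c.b))))
Alpha-equivalence: compare structure up to binder renaming.
Result: False

Answer: no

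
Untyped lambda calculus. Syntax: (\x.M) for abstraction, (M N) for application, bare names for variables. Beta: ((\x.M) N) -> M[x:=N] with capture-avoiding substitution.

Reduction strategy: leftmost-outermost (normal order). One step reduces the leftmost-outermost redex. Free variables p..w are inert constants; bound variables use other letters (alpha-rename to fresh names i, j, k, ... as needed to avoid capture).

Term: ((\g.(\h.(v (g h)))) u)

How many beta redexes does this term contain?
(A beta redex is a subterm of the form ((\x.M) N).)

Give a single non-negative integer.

Term: ((\g.(\h.(v (g h)))) u)
  Redex: ((\g.(\h.(v (g h)))) u)
Total redexes: 1

Answer: 1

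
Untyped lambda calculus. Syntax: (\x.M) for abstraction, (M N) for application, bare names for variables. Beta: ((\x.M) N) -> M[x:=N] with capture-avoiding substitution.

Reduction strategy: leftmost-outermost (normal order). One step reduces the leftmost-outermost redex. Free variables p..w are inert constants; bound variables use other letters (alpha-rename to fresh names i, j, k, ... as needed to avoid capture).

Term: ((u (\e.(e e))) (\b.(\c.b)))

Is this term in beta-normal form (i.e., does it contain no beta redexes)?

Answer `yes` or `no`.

Answer: yes

Derivation:
Term: ((u (\e.(e e))) (\b.(\c.b)))
No beta redexes found.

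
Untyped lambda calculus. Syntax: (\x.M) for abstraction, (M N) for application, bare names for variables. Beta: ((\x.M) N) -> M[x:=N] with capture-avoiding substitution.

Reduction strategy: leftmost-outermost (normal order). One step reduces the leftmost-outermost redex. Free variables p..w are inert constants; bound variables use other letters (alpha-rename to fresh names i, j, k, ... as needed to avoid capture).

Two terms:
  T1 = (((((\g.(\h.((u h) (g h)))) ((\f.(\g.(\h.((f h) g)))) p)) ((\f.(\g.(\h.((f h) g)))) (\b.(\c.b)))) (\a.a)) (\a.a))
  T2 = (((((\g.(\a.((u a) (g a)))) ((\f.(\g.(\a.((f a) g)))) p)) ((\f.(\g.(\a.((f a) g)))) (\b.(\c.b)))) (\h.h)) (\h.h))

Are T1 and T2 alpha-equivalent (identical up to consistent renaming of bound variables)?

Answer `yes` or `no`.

Term 1: (((((\g.(\h.((u h) (g h)))) ((\f.(\g.(\h.((f h) g)))) p)) ((\f.(\g.(\h.((f h) g)))) (\b.(\c.b)))) (\a.a)) (\a.a))
Term 2: (((((\g.(\a.((u a) (g a)))) ((\f.(\g.(\a.((f a) g)))) p)) ((\f.(\g.(\a.((f a) g)))) (\b.(\c.b)))) (\h.h)) (\h.h))
Alpha-equivalence: compare structure up to binder renaming.
Result: True

Answer: yes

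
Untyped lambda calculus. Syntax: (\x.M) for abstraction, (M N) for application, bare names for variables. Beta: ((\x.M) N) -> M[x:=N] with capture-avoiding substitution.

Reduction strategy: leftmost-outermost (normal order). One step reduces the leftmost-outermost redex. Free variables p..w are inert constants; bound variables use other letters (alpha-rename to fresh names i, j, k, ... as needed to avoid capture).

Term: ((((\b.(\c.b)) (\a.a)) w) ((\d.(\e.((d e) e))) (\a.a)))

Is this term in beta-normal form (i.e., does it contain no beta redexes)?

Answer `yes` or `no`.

Term: ((((\b.(\c.b)) (\a.a)) w) ((\d.(\e.((d e) e))) (\a.a)))
Found 2 beta redex(es).

Answer: no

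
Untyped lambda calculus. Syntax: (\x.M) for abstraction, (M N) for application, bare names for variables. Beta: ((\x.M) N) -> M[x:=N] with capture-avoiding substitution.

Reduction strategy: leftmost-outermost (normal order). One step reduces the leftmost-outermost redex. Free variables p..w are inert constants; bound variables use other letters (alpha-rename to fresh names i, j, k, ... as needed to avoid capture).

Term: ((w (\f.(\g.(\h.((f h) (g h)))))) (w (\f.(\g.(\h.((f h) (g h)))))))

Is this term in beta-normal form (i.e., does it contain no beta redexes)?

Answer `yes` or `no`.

Answer: yes

Derivation:
Term: ((w (\f.(\g.(\h.((f h) (g h)))))) (w (\f.(\g.(\h.((f h) (g h)))))))
No beta redexes found.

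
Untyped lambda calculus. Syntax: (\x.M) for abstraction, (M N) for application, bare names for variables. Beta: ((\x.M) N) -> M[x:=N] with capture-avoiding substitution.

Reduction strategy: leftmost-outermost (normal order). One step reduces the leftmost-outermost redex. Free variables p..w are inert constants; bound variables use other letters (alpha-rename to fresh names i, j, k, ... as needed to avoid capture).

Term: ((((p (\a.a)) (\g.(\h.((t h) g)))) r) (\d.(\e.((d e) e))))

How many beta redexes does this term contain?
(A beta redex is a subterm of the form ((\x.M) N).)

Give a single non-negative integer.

Term: ((((p (\a.a)) (\g.(\h.((t h) g)))) r) (\d.(\e.((d e) e))))
  (no redexes)
Total redexes: 0

Answer: 0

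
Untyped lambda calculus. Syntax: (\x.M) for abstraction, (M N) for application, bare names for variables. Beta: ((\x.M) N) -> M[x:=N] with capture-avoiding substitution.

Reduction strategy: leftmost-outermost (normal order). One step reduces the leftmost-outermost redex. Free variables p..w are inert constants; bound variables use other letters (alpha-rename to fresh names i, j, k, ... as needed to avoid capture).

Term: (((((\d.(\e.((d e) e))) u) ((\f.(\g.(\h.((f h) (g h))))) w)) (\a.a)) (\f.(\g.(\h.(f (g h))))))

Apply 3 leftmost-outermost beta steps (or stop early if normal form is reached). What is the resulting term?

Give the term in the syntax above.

Answer: ((((u (\g.(\h.((w h) (g h))))) ((\f.(\g.(\h.((f h) (g h))))) w)) (\a.a)) (\f.(\g.(\h.(f (g h))))))

Derivation:
Step 0: (((((\d.(\e.((d e) e))) u) ((\f.(\g.(\h.((f h) (g h))))) w)) (\a.a)) (\f.(\g.(\h.(f (g h))))))
Step 1: ((((\e.((u e) e)) ((\f.(\g.(\h.((f h) (g h))))) w)) (\a.a)) (\f.(\g.(\h.(f (g h))))))
Step 2: ((((u ((\f.(\g.(\h.((f h) (g h))))) w)) ((\f.(\g.(\h.((f h) (g h))))) w)) (\a.a)) (\f.(\g.(\h.(f (g h))))))
Step 3: ((((u (\g.(\h.((w h) (g h))))) ((\f.(\g.(\h.((f h) (g h))))) w)) (\a.a)) (\f.(\g.(\h.(f (g h))))))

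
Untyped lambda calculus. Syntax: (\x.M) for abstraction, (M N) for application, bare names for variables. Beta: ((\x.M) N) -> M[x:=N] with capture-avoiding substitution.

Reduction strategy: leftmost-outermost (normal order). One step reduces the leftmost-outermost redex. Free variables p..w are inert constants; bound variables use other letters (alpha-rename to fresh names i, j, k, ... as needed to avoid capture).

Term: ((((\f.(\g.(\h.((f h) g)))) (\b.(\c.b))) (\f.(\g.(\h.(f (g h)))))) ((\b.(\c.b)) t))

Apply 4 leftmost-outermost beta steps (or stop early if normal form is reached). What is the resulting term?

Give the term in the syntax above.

Answer: ((\c.((\b.(\c.b)) t)) (\f.(\g.(\h.(f (g h))))))

Derivation:
Step 0: ((((\f.(\g.(\h.((f h) g)))) (\b.(\c.b))) (\f.(\g.(\h.(f (g h)))))) ((\b.(\c.b)) t))
Step 1: (((\g.(\h.(((\b.(\c.b)) h) g))) (\f.(\g.(\h.(f (g h)))))) ((\b.(\c.b)) t))
Step 2: ((\h.(((\b.(\c.b)) h) (\f.(\g.(\h.(f (g h))))))) ((\b.(\c.b)) t))
Step 3: (((\b.(\c.b)) ((\b.(\c.b)) t)) (\f.(\g.(\h.(f (g h))))))
Step 4: ((\c.((\b.(\c.b)) t)) (\f.(\g.(\h.(f (g h))))))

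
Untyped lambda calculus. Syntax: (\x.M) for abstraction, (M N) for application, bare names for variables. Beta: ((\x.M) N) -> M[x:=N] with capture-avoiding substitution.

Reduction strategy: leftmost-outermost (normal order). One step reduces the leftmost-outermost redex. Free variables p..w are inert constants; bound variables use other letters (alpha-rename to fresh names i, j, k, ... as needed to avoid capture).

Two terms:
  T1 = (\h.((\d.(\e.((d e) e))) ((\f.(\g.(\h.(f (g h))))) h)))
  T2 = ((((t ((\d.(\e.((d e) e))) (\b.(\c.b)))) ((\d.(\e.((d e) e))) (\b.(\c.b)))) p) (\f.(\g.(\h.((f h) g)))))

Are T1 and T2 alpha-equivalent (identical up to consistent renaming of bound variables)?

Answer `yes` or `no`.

Term 1: (\h.((\d.(\e.((d e) e))) ((\f.(\g.(\h.(f (g h))))) h)))
Term 2: ((((t ((\d.(\e.((d e) e))) (\b.(\c.b)))) ((\d.(\e.((d e) e))) (\b.(\c.b)))) p) (\f.(\g.(\h.((f h) g)))))
Alpha-equivalence: compare structure up to binder renaming.
Result: False

Answer: no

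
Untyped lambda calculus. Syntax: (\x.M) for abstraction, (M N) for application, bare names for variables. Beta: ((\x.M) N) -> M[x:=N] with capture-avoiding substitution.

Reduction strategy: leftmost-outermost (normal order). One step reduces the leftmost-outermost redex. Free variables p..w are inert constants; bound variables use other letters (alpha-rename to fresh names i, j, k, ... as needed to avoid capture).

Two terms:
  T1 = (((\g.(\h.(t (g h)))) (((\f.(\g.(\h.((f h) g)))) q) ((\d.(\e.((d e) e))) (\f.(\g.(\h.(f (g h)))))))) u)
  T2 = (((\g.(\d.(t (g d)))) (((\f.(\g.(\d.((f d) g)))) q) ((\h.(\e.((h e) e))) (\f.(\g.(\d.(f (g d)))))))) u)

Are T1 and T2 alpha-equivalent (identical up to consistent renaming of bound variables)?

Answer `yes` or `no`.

Answer: yes

Derivation:
Term 1: (((\g.(\h.(t (g h)))) (((\f.(\g.(\h.((f h) g)))) q) ((\d.(\e.((d e) e))) (\f.(\g.(\h.(f (g h)))))))) u)
Term 2: (((\g.(\d.(t (g d)))) (((\f.(\g.(\d.((f d) g)))) q) ((\h.(\e.((h e) e))) (\f.(\g.(\d.(f (g d)))))))) u)
Alpha-equivalence: compare structure up to binder renaming.
Result: True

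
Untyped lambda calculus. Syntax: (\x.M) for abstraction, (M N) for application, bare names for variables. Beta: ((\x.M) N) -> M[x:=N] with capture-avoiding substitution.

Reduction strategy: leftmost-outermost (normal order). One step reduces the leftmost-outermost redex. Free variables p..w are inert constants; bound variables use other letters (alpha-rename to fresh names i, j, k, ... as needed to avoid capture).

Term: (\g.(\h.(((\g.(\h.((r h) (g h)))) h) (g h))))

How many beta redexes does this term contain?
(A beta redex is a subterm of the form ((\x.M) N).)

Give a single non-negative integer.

Answer: 1

Derivation:
Term: (\g.(\h.(((\g.(\h.((r h) (g h)))) h) (g h))))
  Redex: ((\g.(\h.((r h) (g h)))) h)
Total redexes: 1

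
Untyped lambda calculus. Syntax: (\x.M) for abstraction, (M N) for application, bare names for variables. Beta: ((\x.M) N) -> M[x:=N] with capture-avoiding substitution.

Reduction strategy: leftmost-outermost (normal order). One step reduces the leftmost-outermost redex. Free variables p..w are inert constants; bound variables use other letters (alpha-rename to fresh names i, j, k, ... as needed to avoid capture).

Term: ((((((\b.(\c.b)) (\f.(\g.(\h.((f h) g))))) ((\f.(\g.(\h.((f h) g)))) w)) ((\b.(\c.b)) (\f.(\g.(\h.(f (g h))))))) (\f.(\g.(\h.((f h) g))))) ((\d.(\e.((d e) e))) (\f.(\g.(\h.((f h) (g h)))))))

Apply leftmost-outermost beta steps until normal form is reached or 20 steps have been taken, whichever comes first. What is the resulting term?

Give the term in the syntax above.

Step 0: ((((((\b.(\c.b)) (\f.(\g.(\h.((f h) g))))) ((\f.(\g.(\h.((f h) g)))) w)) ((\b.(\c.b)) (\f.(\g.(\h.(f (g h))))))) (\f.(\g.(\h.((f h) g))))) ((\d.(\e.((d e) e))) (\f.(\g.(\h.((f h) (g h)))))))
Step 1: (((((\c.(\f.(\g.(\h.((f h) g))))) ((\f.(\g.(\h.((f h) g)))) w)) ((\b.(\c.b)) (\f.(\g.(\h.(f (g h))))))) (\f.(\g.(\h.((f h) g))))) ((\d.(\e.((d e) e))) (\f.(\g.(\h.((f h) (g h)))))))
Step 2: ((((\f.(\g.(\h.((f h) g)))) ((\b.(\c.b)) (\f.(\g.(\h.(f (g h))))))) (\f.(\g.(\h.((f h) g))))) ((\d.(\e.((d e) e))) (\f.(\g.(\h.((f h) (g h)))))))
Step 3: (((\g.(\h.((((\b.(\c.b)) (\f.(\g.(\h.(f (g h)))))) h) g))) (\f.(\g.(\h.((f h) g))))) ((\d.(\e.((d e) e))) (\f.(\g.(\h.((f h) (g h)))))))
Step 4: ((\h.((((\b.(\c.b)) (\f.(\g.(\h.(f (g h)))))) h) (\f.(\g.(\h.((f h) g)))))) ((\d.(\e.((d e) e))) (\f.(\g.(\h.((f h) (g h)))))))
Step 5: ((((\b.(\c.b)) (\f.(\g.(\h.(f (g h)))))) ((\d.(\e.((d e) e))) (\f.(\g.(\h.((f h) (g h))))))) (\f.(\g.(\h.((f h) g)))))
Step 6: (((\c.(\f.(\g.(\h.(f (g h)))))) ((\d.(\e.((d e) e))) (\f.(\g.(\h.((f h) (g h))))))) (\f.(\g.(\h.((f h) g)))))
Step 7: ((\f.(\g.(\h.(f (g h))))) (\f.(\g.(\h.((f h) g)))))
Step 8: (\g.(\h.((\f.(\g.(\h.((f h) g)))) (g h))))
Step 9: (\g.(\h.(\i.(\j.(((g h) j) i)))))

Answer: (\g.(\h.(\i.(\j.(((g h) j) i)))))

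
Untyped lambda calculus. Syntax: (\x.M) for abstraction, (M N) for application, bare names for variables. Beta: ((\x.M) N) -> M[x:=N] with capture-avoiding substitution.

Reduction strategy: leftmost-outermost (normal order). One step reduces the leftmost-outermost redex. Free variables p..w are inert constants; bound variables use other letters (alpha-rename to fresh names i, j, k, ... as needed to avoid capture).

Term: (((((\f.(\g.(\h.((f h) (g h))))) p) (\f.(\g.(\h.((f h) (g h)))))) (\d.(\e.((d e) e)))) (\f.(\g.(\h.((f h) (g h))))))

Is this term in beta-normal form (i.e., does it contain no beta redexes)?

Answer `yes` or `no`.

Term: (((((\f.(\g.(\h.((f h) (g h))))) p) (\f.(\g.(\h.((f h) (g h)))))) (\d.(\e.((d e) e)))) (\f.(\g.(\h.((f h) (g h))))))
Found 1 beta redex(es).

Answer: no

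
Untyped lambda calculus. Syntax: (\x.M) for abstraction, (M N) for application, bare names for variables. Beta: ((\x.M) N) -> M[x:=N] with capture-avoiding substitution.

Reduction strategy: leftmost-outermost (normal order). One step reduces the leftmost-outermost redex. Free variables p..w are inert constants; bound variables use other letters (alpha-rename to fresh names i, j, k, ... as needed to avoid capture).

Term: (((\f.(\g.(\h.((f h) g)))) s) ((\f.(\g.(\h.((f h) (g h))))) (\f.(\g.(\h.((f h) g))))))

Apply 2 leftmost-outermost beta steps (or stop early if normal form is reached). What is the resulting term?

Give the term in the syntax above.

Answer: (\h.((s h) ((\f.(\g.(\h.((f h) (g h))))) (\f.(\g.(\h.((f h) g)))))))

Derivation:
Step 0: (((\f.(\g.(\h.((f h) g)))) s) ((\f.(\g.(\h.((f h) (g h))))) (\f.(\g.(\h.((f h) g))))))
Step 1: ((\g.(\h.((s h) g))) ((\f.(\g.(\h.((f h) (g h))))) (\f.(\g.(\h.((f h) g))))))
Step 2: (\h.((s h) ((\f.(\g.(\h.((f h) (g h))))) (\f.(\g.(\h.((f h) g)))))))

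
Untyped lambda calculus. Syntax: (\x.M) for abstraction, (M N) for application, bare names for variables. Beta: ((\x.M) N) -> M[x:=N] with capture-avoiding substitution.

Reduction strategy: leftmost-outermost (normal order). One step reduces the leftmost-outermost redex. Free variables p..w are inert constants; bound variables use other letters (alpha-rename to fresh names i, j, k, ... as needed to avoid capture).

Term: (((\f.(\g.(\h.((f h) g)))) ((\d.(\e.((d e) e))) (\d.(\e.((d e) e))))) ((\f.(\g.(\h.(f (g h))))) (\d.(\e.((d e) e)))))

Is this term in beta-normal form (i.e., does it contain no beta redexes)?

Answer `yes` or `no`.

Answer: no

Derivation:
Term: (((\f.(\g.(\h.((f h) g)))) ((\d.(\e.((d e) e))) (\d.(\e.((d e) e))))) ((\f.(\g.(\h.(f (g h))))) (\d.(\e.((d e) e)))))
Found 3 beta redex(es).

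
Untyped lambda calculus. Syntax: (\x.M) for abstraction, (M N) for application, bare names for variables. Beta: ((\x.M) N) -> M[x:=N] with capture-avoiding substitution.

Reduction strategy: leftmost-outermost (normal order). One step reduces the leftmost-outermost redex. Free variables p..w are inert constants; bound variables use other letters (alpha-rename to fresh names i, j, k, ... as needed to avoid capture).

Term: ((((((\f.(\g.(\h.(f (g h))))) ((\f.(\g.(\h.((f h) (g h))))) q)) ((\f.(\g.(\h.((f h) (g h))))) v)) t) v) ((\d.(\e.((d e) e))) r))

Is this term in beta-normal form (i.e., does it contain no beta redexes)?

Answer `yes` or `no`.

Term: ((((((\f.(\g.(\h.(f (g h))))) ((\f.(\g.(\h.((f h) (g h))))) q)) ((\f.(\g.(\h.((f h) (g h))))) v)) t) v) ((\d.(\e.((d e) e))) r))
Found 4 beta redex(es).

Answer: no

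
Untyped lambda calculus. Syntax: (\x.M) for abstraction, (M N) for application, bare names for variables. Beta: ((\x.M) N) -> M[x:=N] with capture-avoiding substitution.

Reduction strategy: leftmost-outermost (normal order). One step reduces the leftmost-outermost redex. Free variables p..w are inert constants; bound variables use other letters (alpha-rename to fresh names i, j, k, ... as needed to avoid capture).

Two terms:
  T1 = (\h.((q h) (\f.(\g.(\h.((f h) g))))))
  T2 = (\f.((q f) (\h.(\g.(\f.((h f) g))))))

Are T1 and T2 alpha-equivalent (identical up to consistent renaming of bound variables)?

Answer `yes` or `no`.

Answer: yes

Derivation:
Term 1: (\h.((q h) (\f.(\g.(\h.((f h) g))))))
Term 2: (\f.((q f) (\h.(\g.(\f.((h f) g))))))
Alpha-equivalence: compare structure up to binder renaming.
Result: True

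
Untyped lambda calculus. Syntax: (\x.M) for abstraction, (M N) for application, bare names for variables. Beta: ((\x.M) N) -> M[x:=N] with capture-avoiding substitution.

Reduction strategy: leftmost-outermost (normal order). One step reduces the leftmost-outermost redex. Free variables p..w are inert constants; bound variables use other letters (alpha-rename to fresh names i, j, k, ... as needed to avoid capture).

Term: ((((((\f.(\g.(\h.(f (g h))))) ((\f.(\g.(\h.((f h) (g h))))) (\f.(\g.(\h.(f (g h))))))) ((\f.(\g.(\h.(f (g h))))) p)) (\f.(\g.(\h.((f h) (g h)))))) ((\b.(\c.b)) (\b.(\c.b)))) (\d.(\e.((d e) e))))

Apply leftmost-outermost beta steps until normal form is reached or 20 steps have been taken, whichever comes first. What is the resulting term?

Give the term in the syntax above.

Step 0: ((((((\f.(\g.(\h.(f (g h))))) ((\f.(\g.(\h.((f h) (g h))))) (\f.(\g.(\h.(f (g h))))))) ((\f.(\g.(\h.(f (g h))))) p)) (\f.(\g.(\h.((f h) (g h)))))) ((\b.(\c.b)) (\b.(\c.b)))) (\d.(\e.((d e) e))))
Step 1: (((((\g.(\h.(((\f.(\g.(\h.((f h) (g h))))) (\f.(\g.(\h.(f (g h)))))) (g h)))) ((\f.(\g.(\h.(f (g h))))) p)) (\f.(\g.(\h.((f h) (g h)))))) ((\b.(\c.b)) (\b.(\c.b)))) (\d.(\e.((d e) e))))
Step 2: ((((\h.(((\f.(\g.(\h.((f h) (g h))))) (\f.(\g.(\h.(f (g h)))))) (((\f.(\g.(\h.(f (g h))))) p) h))) (\f.(\g.(\h.((f h) (g h)))))) ((\b.(\c.b)) (\b.(\c.b)))) (\d.(\e.((d e) e))))
Step 3: (((((\f.(\g.(\h.((f h) (g h))))) (\f.(\g.(\h.(f (g h)))))) (((\f.(\g.(\h.(f (g h))))) p) (\f.(\g.(\h.((f h) (g h))))))) ((\b.(\c.b)) (\b.(\c.b)))) (\d.(\e.((d e) e))))
Step 4: ((((\g.(\h.(((\f.(\g.(\h.(f (g h))))) h) (g h)))) (((\f.(\g.(\h.(f (g h))))) p) (\f.(\g.(\h.((f h) (g h))))))) ((\b.(\c.b)) (\b.(\c.b)))) (\d.(\e.((d e) e))))
Step 5: (((\h.(((\f.(\g.(\h.(f (g h))))) h) ((((\f.(\g.(\h.(f (g h))))) p) (\f.(\g.(\h.((f h) (g h)))))) h))) ((\b.(\c.b)) (\b.(\c.b)))) (\d.(\e.((d e) e))))
Step 6: ((((\f.(\g.(\h.(f (g h))))) ((\b.(\c.b)) (\b.(\c.b)))) ((((\f.(\g.(\h.(f (g h))))) p) (\f.(\g.(\h.((f h) (g h)))))) ((\b.(\c.b)) (\b.(\c.b))))) (\d.(\e.((d e) e))))
Step 7: (((\g.(\h.(((\b.(\c.b)) (\b.(\c.b))) (g h)))) ((((\f.(\g.(\h.(f (g h))))) p) (\f.(\g.(\h.((f h) (g h)))))) ((\b.(\c.b)) (\b.(\c.b))))) (\d.(\e.((d e) e))))
Step 8: ((\h.(((\b.(\c.b)) (\b.(\c.b))) (((((\f.(\g.(\h.(f (g h))))) p) (\f.(\g.(\h.((f h) (g h)))))) ((\b.(\c.b)) (\b.(\c.b)))) h))) (\d.(\e.((d e) e))))
Step 9: (((\b.(\c.b)) (\b.(\c.b))) (((((\f.(\g.(\h.(f (g h))))) p) (\f.(\g.(\h.((f h) (g h)))))) ((\b.(\c.b)) (\b.(\c.b)))) (\d.(\e.((d e) e)))))
Step 10: ((\c.(\b.(\c.b))) (((((\f.(\g.(\h.(f (g h))))) p) (\f.(\g.(\h.((f h) (g h)))))) ((\b.(\c.b)) (\b.(\c.b)))) (\d.(\e.((d e) e)))))
Step 11: (\b.(\c.b))

Answer: (\b.(\c.b))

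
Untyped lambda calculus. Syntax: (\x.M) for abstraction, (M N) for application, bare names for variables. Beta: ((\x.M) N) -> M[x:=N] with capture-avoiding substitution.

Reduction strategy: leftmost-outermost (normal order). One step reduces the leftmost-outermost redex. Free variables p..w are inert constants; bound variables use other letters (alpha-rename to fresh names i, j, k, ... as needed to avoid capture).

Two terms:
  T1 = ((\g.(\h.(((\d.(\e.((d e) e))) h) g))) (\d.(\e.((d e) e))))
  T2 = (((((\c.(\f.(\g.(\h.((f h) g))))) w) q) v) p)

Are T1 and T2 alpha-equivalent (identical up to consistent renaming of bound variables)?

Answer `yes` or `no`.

Answer: no

Derivation:
Term 1: ((\g.(\h.(((\d.(\e.((d e) e))) h) g))) (\d.(\e.((d e) e))))
Term 2: (((((\c.(\f.(\g.(\h.((f h) g))))) w) q) v) p)
Alpha-equivalence: compare structure up to binder renaming.
Result: False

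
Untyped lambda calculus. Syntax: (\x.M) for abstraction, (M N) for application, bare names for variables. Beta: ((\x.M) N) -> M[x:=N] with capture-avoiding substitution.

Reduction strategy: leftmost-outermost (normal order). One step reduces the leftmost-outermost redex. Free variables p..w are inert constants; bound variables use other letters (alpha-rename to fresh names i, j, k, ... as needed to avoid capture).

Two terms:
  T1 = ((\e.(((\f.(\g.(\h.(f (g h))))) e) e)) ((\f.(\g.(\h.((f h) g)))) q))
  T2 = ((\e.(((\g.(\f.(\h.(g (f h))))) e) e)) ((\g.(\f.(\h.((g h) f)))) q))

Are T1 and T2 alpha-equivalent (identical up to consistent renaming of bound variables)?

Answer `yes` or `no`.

Term 1: ((\e.(((\f.(\g.(\h.(f (g h))))) e) e)) ((\f.(\g.(\h.((f h) g)))) q))
Term 2: ((\e.(((\g.(\f.(\h.(g (f h))))) e) e)) ((\g.(\f.(\h.((g h) f)))) q))
Alpha-equivalence: compare structure up to binder renaming.
Result: True

Answer: yes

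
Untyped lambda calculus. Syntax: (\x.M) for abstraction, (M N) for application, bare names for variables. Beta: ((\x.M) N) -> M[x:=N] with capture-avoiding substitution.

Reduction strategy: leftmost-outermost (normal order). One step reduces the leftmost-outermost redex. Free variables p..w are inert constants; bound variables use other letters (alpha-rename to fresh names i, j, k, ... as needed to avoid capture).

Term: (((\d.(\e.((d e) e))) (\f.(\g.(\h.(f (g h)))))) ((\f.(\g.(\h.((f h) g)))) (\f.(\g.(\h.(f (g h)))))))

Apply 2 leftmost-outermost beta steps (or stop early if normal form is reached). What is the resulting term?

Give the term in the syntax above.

Answer: (((\f.(\g.(\h.(f (g h))))) ((\f.(\g.(\h.((f h) g)))) (\f.(\g.(\h.(f (g h))))))) ((\f.(\g.(\h.((f h) g)))) (\f.(\g.(\h.(f (g h)))))))

Derivation:
Step 0: (((\d.(\e.((d e) e))) (\f.(\g.(\h.(f (g h)))))) ((\f.(\g.(\h.((f h) g)))) (\f.(\g.(\h.(f (g h)))))))
Step 1: ((\e.(((\f.(\g.(\h.(f (g h))))) e) e)) ((\f.(\g.(\h.((f h) g)))) (\f.(\g.(\h.(f (g h)))))))
Step 2: (((\f.(\g.(\h.(f (g h))))) ((\f.(\g.(\h.((f h) g)))) (\f.(\g.(\h.(f (g h))))))) ((\f.(\g.(\h.((f h) g)))) (\f.(\g.(\h.(f (g h)))))))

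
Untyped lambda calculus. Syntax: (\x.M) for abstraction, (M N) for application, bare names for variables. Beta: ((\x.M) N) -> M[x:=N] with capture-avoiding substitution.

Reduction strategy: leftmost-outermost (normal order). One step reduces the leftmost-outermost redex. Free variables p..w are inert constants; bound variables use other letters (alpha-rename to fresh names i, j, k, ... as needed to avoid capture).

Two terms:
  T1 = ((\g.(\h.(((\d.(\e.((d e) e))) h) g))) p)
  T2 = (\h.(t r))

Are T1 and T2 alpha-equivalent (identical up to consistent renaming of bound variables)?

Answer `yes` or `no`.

Answer: no

Derivation:
Term 1: ((\g.(\h.(((\d.(\e.((d e) e))) h) g))) p)
Term 2: (\h.(t r))
Alpha-equivalence: compare structure up to binder renaming.
Result: False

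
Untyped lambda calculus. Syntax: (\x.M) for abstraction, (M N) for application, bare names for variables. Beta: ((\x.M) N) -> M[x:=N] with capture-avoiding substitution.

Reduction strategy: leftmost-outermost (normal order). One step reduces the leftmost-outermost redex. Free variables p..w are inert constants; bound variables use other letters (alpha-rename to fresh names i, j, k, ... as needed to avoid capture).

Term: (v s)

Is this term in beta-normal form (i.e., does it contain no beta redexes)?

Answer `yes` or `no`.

Term: (v s)
No beta redexes found.

Answer: yes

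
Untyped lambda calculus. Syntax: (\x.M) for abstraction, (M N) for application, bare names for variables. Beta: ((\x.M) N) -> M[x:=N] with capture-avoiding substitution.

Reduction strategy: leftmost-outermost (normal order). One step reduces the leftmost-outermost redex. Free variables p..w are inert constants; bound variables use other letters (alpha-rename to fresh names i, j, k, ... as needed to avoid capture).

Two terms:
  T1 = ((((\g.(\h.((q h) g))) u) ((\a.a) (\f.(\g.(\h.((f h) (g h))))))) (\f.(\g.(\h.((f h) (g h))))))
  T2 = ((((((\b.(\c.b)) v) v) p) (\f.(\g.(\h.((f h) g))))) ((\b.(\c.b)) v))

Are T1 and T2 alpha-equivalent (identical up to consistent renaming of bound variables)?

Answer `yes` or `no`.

Answer: no

Derivation:
Term 1: ((((\g.(\h.((q h) g))) u) ((\a.a) (\f.(\g.(\h.((f h) (g h))))))) (\f.(\g.(\h.((f h) (g h))))))
Term 2: ((((((\b.(\c.b)) v) v) p) (\f.(\g.(\h.((f h) g))))) ((\b.(\c.b)) v))
Alpha-equivalence: compare structure up to binder renaming.
Result: False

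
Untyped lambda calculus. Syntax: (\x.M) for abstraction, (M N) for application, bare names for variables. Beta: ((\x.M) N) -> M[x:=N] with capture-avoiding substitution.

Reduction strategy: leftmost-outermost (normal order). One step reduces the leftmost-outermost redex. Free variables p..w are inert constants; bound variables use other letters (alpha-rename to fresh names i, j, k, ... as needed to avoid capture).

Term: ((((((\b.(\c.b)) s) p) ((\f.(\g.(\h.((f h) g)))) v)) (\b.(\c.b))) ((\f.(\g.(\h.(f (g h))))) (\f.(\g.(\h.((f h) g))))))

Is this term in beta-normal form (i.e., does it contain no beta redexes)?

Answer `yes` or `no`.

Answer: no

Derivation:
Term: ((((((\b.(\c.b)) s) p) ((\f.(\g.(\h.((f h) g)))) v)) (\b.(\c.b))) ((\f.(\g.(\h.(f (g h))))) (\f.(\g.(\h.((f h) g))))))
Found 3 beta redex(es).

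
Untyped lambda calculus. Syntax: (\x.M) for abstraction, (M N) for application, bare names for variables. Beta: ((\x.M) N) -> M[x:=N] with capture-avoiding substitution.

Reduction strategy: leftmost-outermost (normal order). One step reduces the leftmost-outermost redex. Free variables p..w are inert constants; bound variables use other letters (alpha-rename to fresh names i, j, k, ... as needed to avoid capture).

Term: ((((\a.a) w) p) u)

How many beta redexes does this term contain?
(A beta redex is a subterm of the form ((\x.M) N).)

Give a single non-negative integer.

Term: ((((\a.a) w) p) u)
  Redex: ((\a.a) w)
Total redexes: 1

Answer: 1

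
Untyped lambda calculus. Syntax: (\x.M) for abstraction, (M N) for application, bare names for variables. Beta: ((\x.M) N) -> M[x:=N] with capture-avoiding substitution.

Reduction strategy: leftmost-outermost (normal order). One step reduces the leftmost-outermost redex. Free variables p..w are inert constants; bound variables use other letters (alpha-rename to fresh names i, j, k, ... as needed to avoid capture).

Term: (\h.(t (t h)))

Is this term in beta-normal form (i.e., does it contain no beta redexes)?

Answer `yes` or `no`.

Answer: yes

Derivation:
Term: (\h.(t (t h)))
No beta redexes found.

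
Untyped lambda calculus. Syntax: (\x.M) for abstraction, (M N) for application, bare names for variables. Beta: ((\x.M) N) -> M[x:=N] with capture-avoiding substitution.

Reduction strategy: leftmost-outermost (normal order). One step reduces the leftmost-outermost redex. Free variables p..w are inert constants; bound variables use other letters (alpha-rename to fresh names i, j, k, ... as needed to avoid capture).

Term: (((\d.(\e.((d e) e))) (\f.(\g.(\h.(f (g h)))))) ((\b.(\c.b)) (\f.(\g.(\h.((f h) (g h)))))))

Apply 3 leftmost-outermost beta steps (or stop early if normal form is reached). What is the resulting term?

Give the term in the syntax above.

Step 0: (((\d.(\e.((d e) e))) (\f.(\g.(\h.(f (g h)))))) ((\b.(\c.b)) (\f.(\g.(\h.((f h) (g h)))))))
Step 1: ((\e.(((\f.(\g.(\h.(f (g h))))) e) e)) ((\b.(\c.b)) (\f.(\g.(\h.((f h) (g h)))))))
Step 2: (((\f.(\g.(\h.(f (g h))))) ((\b.(\c.b)) (\f.(\g.(\h.((f h) (g h))))))) ((\b.(\c.b)) (\f.(\g.(\h.((f h) (g h)))))))
Step 3: ((\g.(\h.(((\b.(\c.b)) (\f.(\g.(\h.((f h) (g h)))))) (g h)))) ((\b.(\c.b)) (\f.(\g.(\h.((f h) (g h)))))))

Answer: ((\g.(\h.(((\b.(\c.b)) (\f.(\g.(\h.((f h) (g h)))))) (g h)))) ((\b.(\c.b)) (\f.(\g.(\h.((f h) (g h)))))))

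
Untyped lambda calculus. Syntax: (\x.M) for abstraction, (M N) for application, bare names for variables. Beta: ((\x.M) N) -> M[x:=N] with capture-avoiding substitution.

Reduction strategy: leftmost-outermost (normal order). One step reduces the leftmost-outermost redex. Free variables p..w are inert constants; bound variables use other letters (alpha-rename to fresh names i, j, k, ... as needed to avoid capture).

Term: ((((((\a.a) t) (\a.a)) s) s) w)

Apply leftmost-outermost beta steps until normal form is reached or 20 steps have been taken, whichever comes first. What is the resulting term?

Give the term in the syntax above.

Answer: ((((t (\a.a)) s) s) w)

Derivation:
Step 0: ((((((\a.a) t) (\a.a)) s) s) w)
Step 1: ((((t (\a.a)) s) s) w)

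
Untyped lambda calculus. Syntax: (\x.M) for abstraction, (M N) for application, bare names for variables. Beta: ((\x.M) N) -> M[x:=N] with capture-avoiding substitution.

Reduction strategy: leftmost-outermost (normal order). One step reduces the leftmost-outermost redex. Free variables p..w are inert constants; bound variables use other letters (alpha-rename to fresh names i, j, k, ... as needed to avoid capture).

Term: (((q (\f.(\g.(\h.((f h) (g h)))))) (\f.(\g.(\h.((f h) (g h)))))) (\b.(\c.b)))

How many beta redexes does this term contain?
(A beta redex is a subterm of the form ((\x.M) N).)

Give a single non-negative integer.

Term: (((q (\f.(\g.(\h.((f h) (g h)))))) (\f.(\g.(\h.((f h) (g h)))))) (\b.(\c.b)))
  (no redexes)
Total redexes: 0

Answer: 0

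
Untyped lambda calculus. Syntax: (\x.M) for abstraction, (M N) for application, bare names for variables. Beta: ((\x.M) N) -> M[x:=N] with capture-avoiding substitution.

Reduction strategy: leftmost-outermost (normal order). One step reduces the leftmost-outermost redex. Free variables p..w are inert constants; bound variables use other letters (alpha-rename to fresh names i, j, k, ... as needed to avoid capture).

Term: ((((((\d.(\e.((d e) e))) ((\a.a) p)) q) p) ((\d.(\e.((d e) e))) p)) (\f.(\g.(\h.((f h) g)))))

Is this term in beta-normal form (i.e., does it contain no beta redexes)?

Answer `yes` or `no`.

Answer: no

Derivation:
Term: ((((((\d.(\e.((d e) e))) ((\a.a) p)) q) p) ((\d.(\e.((d e) e))) p)) (\f.(\g.(\h.((f h) g)))))
Found 3 beta redex(es).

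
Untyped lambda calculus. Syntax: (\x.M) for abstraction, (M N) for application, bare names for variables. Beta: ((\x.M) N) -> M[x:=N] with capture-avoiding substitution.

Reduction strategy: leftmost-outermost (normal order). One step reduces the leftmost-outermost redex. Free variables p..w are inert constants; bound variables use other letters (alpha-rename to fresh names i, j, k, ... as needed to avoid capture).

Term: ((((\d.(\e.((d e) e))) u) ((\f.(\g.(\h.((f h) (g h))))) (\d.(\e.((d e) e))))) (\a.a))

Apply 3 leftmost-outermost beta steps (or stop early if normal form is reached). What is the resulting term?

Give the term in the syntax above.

Answer: (((u (\g.(\h.(((\d.(\e.((d e) e))) h) (g h))))) ((\f.(\g.(\h.((f h) (g h))))) (\d.(\e.((d e) e))))) (\a.a))

Derivation:
Step 0: ((((\d.(\e.((d e) e))) u) ((\f.(\g.(\h.((f h) (g h))))) (\d.(\e.((d e) e))))) (\a.a))
Step 1: (((\e.((u e) e)) ((\f.(\g.(\h.((f h) (g h))))) (\d.(\e.((d e) e))))) (\a.a))
Step 2: (((u ((\f.(\g.(\h.((f h) (g h))))) (\d.(\e.((d e) e))))) ((\f.(\g.(\h.((f h) (g h))))) (\d.(\e.((d e) e))))) (\a.a))
Step 3: (((u (\g.(\h.(((\d.(\e.((d e) e))) h) (g h))))) ((\f.(\g.(\h.((f h) (g h))))) (\d.(\e.((d e) e))))) (\a.a))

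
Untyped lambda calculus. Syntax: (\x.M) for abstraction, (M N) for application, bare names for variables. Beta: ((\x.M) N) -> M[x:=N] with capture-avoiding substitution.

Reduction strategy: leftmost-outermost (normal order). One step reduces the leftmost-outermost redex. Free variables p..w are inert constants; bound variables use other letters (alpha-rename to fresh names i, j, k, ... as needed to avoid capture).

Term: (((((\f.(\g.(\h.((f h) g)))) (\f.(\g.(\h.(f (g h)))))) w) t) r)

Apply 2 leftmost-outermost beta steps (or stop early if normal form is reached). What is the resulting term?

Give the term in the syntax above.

Answer: (((\h.(((\f.(\g.(\h.(f (g h))))) h) w)) t) r)

Derivation:
Step 0: (((((\f.(\g.(\h.((f h) g)))) (\f.(\g.(\h.(f (g h)))))) w) t) r)
Step 1: ((((\g.(\h.(((\f.(\g.(\h.(f (g h))))) h) g))) w) t) r)
Step 2: (((\h.(((\f.(\g.(\h.(f (g h))))) h) w)) t) r)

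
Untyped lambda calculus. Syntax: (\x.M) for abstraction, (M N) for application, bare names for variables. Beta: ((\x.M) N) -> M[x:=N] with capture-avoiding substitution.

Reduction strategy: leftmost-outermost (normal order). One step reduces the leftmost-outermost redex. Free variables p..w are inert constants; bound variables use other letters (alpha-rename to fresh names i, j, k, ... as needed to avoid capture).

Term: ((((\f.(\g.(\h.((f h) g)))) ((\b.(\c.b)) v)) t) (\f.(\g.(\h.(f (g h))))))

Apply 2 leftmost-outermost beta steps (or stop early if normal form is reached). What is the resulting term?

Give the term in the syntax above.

Answer: ((\h.((((\b.(\c.b)) v) h) t)) (\f.(\g.(\h.(f (g h))))))

Derivation:
Step 0: ((((\f.(\g.(\h.((f h) g)))) ((\b.(\c.b)) v)) t) (\f.(\g.(\h.(f (g h))))))
Step 1: (((\g.(\h.((((\b.(\c.b)) v) h) g))) t) (\f.(\g.(\h.(f (g h))))))
Step 2: ((\h.((((\b.(\c.b)) v) h) t)) (\f.(\g.(\h.(f (g h))))))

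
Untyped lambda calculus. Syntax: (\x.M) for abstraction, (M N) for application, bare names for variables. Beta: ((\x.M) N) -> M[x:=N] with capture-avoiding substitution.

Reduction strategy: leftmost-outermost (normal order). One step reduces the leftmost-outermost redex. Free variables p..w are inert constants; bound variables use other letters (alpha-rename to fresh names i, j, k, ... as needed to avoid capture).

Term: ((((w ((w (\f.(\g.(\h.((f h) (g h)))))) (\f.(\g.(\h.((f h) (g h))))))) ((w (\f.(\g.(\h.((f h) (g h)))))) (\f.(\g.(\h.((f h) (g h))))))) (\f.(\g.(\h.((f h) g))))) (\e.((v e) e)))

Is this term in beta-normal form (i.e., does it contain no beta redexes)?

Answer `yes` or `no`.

Answer: yes

Derivation:
Term: ((((w ((w (\f.(\g.(\h.((f h) (g h)))))) (\f.(\g.(\h.((f h) (g h))))))) ((w (\f.(\g.(\h.((f h) (g h)))))) (\f.(\g.(\h.((f h) (g h))))))) (\f.(\g.(\h.((f h) g))))) (\e.((v e) e)))
No beta redexes found.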